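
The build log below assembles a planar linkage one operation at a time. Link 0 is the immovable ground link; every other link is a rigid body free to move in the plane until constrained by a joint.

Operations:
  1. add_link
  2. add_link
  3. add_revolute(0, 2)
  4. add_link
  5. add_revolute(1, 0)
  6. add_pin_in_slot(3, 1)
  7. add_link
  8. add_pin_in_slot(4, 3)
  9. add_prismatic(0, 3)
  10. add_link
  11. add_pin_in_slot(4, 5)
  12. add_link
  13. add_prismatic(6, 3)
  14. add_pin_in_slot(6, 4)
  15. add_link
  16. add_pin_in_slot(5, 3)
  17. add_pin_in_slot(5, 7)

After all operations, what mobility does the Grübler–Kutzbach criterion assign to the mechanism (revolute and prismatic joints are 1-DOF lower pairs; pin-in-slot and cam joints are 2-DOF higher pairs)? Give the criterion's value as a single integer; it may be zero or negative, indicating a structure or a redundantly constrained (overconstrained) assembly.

M = 7

(L,J1,J2)=(1,0,0); link0 fixed
link1: (2,0,0)
link2: (3,0,0)
R 0-2 [J1]: (3,1,0)
link3: (4,1,0)
R 1-0 [J1]: (4,2,0)
PS 3-1 [J2]: (4,2,1)
link4: (5,2,1)
PS 4-3 [J2]: (5,2,2)
P 0-3 [J1]: (5,3,2)
link5: (6,3,2)
PS 4-5 [J2]: (6,3,3)
link6: (7,3,3)
P 6-3 [J1]: (7,4,3)
PS 6-4 [J2]: (7,4,4)
link7: (8,4,4)
PS 5-3 [J2]: (8,4,5)
PS 5-7 [J2]: (8,4,6)
Grübler: 3·7 − 2·4 − 6 = 7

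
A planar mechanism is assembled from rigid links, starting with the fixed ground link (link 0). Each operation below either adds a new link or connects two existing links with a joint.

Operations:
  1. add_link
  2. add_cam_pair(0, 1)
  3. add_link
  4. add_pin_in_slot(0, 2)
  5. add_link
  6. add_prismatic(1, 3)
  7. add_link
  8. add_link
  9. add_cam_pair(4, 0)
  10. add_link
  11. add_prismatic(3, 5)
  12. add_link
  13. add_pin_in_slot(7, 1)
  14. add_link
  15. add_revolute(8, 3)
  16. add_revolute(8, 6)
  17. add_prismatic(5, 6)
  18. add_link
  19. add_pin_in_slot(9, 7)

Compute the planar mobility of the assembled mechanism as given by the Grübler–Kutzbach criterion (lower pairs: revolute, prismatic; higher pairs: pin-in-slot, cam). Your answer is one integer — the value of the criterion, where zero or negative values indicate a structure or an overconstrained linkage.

ground; <1,0,0>
#1 <2,0,0>
C:0↔1 J2 <2,0,1>
#2 <3,0,1>
PS:0↔2 J2 <3,0,2>
#3 <4,0,2>
P:1↔3 J1 <4,1,2>
#4 <5,1,2>
#5 <6,1,2>
C:4↔0 J2 <6,1,3>
#6 <7,1,3>
P:3↔5 J1 <7,2,3>
#7 <8,2,3>
PS:7↔1 J2 <8,2,4>
#8 <9,2,4>
R:8↔3 J1 <9,3,4>
R:8↔6 J1 <9,4,4>
P:5↔6 J1 <9,5,4>
#9 <10,5,4>
PS:9↔7 J2 <10,5,5>
3×9 − 2×5 − 1×5 = 12

M = 12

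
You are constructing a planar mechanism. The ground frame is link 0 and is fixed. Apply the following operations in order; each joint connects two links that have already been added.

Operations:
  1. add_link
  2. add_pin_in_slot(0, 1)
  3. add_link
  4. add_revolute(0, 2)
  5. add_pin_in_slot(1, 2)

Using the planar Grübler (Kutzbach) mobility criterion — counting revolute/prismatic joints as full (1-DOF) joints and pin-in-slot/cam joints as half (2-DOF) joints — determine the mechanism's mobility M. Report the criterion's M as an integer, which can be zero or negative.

ground; <1,0,0>
#1 <2,0,0>
PS:0↔1 J2 <2,0,1>
#2 <3,0,1>
R:0↔2 J1 <3,1,1>
PS:1↔2 J2 <3,1,2>
3×2 − 2×1 − 1×2 = 2

M = 2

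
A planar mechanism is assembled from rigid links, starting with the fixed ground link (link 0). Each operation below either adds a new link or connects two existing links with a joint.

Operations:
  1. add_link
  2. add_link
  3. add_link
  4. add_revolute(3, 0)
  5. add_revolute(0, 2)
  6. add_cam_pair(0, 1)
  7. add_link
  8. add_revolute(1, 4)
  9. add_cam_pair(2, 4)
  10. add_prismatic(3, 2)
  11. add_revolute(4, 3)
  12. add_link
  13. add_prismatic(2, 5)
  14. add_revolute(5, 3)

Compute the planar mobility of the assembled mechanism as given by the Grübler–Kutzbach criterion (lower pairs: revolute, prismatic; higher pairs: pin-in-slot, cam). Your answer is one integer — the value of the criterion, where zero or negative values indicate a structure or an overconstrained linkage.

M = -1

link 0 = ground. State L|J1|J2 = 1|0|0
+link1  2|0|0
+link2  3|0|0
+link3  4|0|0
R(3,0) f=1→J1  4|1|0
R(0,2) f=1→J1  4|2|0
C(0,1) f=2→J2  4|2|1
+link4  5|2|1
R(1,4) f=1→J1  5|3|1
C(2,4) f=2→J2  5|3|2
P(3,2) f=1→J1  5|4|2
R(4,3) f=1→J1  5|5|2
+link5  6|5|2
P(2,5) f=1→J1  6|6|2
R(5,3) f=1→J1  6|7|2
M = 3(6−1)−2·7−2 = 15−14−2 = -1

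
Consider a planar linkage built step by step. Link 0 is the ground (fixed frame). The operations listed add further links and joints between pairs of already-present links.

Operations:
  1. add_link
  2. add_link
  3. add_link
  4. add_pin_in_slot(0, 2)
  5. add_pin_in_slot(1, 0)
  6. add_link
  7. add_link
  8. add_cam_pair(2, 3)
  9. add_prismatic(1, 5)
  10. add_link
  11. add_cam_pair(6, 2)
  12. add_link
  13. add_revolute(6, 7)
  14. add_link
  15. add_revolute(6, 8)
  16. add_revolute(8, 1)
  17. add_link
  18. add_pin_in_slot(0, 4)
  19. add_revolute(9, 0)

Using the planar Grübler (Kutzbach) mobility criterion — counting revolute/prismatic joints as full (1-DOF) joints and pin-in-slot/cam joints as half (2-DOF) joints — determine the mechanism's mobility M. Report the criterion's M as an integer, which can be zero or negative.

M = 12

L=1 J1=0 J2=0
add link → L=2 J1=0 J2=0
add link → L=3 J1=0 J2=0
add link → L=4 J1=0 J2=0
PS@0,2 dof=2 J2 → L=4 J1=0 J2=1
PS@1,0 dof=2 J2 → L=4 J1=0 J2=2
add link → L=5 J1=0 J2=2
add link → L=6 J1=0 J2=2
C@2,3 dof=2 J2 → L=6 J1=0 J2=3
P@1,5 dof=1 J1 → L=6 J1=1 J2=3
add link → L=7 J1=1 J2=3
C@6,2 dof=2 J2 → L=7 J1=1 J2=4
add link → L=8 J1=1 J2=4
R@6,7 dof=1 J1 → L=8 J1=2 J2=4
add link → L=9 J1=2 J2=4
R@6,8 dof=1 J1 → L=9 J1=3 J2=4
R@8,1 dof=1 J1 → L=9 J1=4 J2=4
add link → L=10 J1=4 J2=4
PS@0,4 dof=2 J2 → L=10 J1=4 J2=5
R@9,0 dof=1 J1 → L=10 J1=5 J2=5
M=3(L−1)−2J1−J2=3·9−2·5−5=12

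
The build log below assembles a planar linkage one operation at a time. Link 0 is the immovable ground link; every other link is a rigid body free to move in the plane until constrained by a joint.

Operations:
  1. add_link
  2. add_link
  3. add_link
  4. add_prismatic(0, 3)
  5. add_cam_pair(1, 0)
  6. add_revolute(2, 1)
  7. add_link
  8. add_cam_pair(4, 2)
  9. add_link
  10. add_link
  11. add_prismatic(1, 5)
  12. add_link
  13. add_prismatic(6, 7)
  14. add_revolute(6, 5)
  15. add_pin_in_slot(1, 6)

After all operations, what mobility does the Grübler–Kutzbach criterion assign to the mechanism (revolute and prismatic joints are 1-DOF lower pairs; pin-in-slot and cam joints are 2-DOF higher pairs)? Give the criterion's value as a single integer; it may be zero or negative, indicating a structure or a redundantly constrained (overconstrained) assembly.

M = 8

(L,J1,J2)=(1,0,0); link0 fixed
link1: (2,0,0)
link2: (3,0,0)
link3: (4,0,0)
P 0-3 [J1]: (4,1,0)
C 1-0 [J2]: (4,1,1)
R 2-1 [J1]: (4,2,1)
link4: (5,2,1)
C 4-2 [J2]: (5,2,2)
link5: (6,2,2)
link6: (7,2,2)
P 1-5 [J1]: (7,3,2)
link7: (8,3,2)
P 6-7 [J1]: (8,4,2)
R 6-5 [J1]: (8,5,2)
PS 1-6 [J2]: (8,5,3)
Grübler: 3·7 − 2·5 − 3 = 8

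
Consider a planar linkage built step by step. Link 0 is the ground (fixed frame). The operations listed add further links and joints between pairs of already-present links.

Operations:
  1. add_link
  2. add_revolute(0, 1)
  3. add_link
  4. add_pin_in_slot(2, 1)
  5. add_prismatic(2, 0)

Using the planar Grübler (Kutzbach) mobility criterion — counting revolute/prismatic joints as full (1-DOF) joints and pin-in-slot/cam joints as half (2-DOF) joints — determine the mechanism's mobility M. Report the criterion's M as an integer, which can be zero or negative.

M = 1

[1;0;0] (link 0 is ground)
L+ [2;0;0]
R(0,1)∈J1 [2;1;0]
L+ [3;1;0]
PS(2,1)∈J2 [3;1;1]
P(2,0)∈J1 [3;2;1]
mobility = 6 − 4 − 1 = 1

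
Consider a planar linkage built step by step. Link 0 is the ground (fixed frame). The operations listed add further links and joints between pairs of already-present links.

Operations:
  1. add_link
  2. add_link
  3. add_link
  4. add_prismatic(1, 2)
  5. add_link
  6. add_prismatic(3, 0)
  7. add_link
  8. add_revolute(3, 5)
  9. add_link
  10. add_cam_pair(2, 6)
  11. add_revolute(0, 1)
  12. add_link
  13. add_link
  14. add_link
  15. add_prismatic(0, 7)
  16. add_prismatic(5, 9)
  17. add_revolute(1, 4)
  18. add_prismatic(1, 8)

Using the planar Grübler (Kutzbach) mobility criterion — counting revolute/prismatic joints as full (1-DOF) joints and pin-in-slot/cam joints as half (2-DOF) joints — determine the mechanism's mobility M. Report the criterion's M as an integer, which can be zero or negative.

L=1 J1=0 J2=0
add link → L=2 J1=0 J2=0
add link → L=3 J1=0 J2=0
add link → L=4 J1=0 J2=0
P@1,2 dof=1 J1 → L=4 J1=1 J2=0
add link → L=5 J1=1 J2=0
P@3,0 dof=1 J1 → L=5 J1=2 J2=0
add link → L=6 J1=2 J2=0
R@3,5 dof=1 J1 → L=6 J1=3 J2=0
add link → L=7 J1=3 J2=0
C@2,6 dof=2 J2 → L=7 J1=3 J2=1
R@0,1 dof=1 J1 → L=7 J1=4 J2=1
add link → L=8 J1=4 J2=1
add link → L=9 J1=4 J2=1
add link → L=10 J1=4 J2=1
P@0,7 dof=1 J1 → L=10 J1=5 J2=1
P@5,9 dof=1 J1 → L=10 J1=6 J2=1
R@1,4 dof=1 J1 → L=10 J1=7 J2=1
P@1,8 dof=1 J1 → L=10 J1=8 J2=1
M=3(L−1)−2J1−J2=3·9−2·8−1=10

M = 10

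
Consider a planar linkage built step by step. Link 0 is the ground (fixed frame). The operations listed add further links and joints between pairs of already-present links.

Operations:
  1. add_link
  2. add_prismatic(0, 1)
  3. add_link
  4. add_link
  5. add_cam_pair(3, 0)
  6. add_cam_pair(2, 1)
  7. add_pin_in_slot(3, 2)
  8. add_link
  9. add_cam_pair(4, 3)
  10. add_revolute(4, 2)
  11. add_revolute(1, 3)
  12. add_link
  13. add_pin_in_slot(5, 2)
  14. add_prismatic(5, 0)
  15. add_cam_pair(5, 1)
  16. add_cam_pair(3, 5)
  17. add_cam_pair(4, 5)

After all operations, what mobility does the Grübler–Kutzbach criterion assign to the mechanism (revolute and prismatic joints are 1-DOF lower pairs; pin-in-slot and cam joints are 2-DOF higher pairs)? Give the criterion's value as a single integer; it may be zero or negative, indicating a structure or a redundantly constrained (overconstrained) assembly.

(L,J1,J2)=(1,0,0); link0 fixed
link1: (2,0,0)
P 0-1 [J1]: (2,1,0)
link2: (3,1,0)
link3: (4,1,0)
C 3-0 [J2]: (4,1,1)
C 2-1 [J2]: (4,1,2)
PS 3-2 [J2]: (4,1,3)
link4: (5,1,3)
C 4-3 [J2]: (5,1,4)
R 4-2 [J1]: (5,2,4)
R 1-3 [J1]: (5,3,4)
link5: (6,3,4)
PS 5-2 [J2]: (6,3,5)
P 5-0 [J1]: (6,4,5)
C 5-1 [J2]: (6,4,6)
C 3-5 [J2]: (6,4,7)
C 4-5 [J2]: (6,4,8)
Grübler: 3·5 − 2·4 − 8 = -1

M = -1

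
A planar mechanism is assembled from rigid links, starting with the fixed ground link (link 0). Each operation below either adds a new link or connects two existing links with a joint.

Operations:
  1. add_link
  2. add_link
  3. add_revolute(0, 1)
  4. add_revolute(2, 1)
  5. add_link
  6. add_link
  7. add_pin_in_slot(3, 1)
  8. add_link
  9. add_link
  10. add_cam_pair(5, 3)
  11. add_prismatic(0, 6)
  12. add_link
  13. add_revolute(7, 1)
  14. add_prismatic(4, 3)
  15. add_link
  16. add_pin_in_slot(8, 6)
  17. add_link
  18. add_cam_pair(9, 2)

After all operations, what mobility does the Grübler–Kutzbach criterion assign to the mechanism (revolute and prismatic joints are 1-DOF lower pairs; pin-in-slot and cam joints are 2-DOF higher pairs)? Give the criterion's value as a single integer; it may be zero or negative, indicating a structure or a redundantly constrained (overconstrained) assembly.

M = 13

(L,J1,J2)=(1,0,0); link0 fixed
link1: (2,0,0)
link2: (3,0,0)
R 0-1 [J1]: (3,1,0)
R 2-1 [J1]: (3,2,0)
link3: (4,2,0)
link4: (5,2,0)
PS 3-1 [J2]: (5,2,1)
link5: (6,2,1)
link6: (7,2,1)
C 5-3 [J2]: (7,2,2)
P 0-6 [J1]: (7,3,2)
link7: (8,3,2)
R 7-1 [J1]: (8,4,2)
P 4-3 [J1]: (8,5,2)
link8: (9,5,2)
PS 8-6 [J2]: (9,5,3)
link9: (10,5,3)
C 9-2 [J2]: (10,5,4)
Grübler: 3·9 − 2·5 − 4 = 13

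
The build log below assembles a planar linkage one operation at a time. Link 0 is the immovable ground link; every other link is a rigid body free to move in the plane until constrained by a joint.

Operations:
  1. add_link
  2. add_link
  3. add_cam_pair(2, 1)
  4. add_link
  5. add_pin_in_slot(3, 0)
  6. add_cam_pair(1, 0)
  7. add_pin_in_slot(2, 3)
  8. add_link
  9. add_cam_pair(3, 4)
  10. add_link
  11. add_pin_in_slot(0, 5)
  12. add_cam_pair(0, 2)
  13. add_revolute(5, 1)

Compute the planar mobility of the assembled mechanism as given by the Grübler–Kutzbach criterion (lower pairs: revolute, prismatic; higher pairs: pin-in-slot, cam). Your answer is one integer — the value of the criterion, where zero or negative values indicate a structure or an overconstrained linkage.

M = 6

(L,J1,J2)=(1,0,0); link0 fixed
link1: (2,0,0)
link2: (3,0,0)
C 2-1 [J2]: (3,0,1)
link3: (4,0,1)
PS 3-0 [J2]: (4,0,2)
C 1-0 [J2]: (4,0,3)
PS 2-3 [J2]: (4,0,4)
link4: (5,0,4)
C 3-4 [J2]: (5,0,5)
link5: (6,0,5)
PS 0-5 [J2]: (6,0,6)
C 0-2 [J2]: (6,0,7)
R 5-1 [J1]: (6,1,7)
Grübler: 3·5 − 2·1 − 7 = 6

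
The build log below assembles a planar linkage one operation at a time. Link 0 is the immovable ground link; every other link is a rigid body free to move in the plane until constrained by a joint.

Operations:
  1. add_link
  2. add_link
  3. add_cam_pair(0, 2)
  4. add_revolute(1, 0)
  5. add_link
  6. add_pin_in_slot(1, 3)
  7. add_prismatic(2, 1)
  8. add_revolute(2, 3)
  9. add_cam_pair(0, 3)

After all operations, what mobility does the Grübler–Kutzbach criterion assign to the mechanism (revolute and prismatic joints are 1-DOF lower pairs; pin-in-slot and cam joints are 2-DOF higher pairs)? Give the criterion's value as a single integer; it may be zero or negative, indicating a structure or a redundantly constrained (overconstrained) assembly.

ground; <1,0,0>
#1 <2,0,0>
#2 <3,0,0>
C:0↔2 J2 <3,0,1>
R:1↔0 J1 <3,1,1>
#3 <4,1,1>
PS:1↔3 J2 <4,1,2>
P:2↔1 J1 <4,2,2>
R:2↔3 J1 <4,3,2>
C:0↔3 J2 <4,3,3>
3×3 − 2×3 − 1×3 = 0

M = 0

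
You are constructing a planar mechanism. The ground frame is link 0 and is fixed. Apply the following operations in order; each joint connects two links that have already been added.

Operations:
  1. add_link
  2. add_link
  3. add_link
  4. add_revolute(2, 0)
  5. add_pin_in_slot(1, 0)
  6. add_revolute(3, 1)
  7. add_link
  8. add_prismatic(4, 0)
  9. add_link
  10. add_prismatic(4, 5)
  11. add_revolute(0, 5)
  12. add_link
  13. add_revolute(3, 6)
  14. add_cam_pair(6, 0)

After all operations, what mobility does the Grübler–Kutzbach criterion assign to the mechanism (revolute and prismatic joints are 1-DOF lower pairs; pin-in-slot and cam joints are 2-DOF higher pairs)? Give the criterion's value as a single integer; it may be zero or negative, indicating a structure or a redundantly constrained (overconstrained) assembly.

M = 4

link 0 = ground. State L|J1|J2 = 1|0|0
+link1  2|0|0
+link2  3|0|0
+link3  4|0|0
R(2,0) f=1→J1  4|1|0
PS(1,0) f=2→J2  4|1|1
R(3,1) f=1→J1  4|2|1
+link4  5|2|1
P(4,0) f=1→J1  5|3|1
+link5  6|3|1
P(4,5) f=1→J1  6|4|1
R(0,5) f=1→J1  6|5|1
+link6  7|5|1
R(3,6) f=1→J1  7|6|1
C(6,0) f=2→J2  7|6|2
M = 3(7−1)−2·6−2 = 18−12−2 = 4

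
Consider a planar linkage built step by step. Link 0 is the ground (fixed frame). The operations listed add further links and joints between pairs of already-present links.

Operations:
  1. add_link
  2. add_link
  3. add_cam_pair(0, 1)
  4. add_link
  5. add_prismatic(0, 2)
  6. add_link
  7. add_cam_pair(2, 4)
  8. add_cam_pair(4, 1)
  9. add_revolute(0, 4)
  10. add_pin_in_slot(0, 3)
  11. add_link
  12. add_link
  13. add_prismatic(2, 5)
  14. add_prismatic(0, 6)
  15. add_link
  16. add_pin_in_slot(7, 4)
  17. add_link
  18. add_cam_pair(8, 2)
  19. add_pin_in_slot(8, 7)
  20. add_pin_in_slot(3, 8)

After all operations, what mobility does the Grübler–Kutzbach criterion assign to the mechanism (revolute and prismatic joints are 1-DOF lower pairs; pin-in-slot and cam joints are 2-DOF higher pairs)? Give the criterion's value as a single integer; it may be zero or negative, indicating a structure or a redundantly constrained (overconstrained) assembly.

M = 8

[1;0;0] (link 0 is ground)
L+ [2;0;0]
L+ [3;0;0]
C(0,1)∈J2 [3;0;1]
L+ [4;0;1]
P(0,2)∈J1 [4;1;1]
L+ [5;1;1]
C(2,4)∈J2 [5;1;2]
C(4,1)∈J2 [5;1;3]
R(0,4)∈J1 [5;2;3]
PS(0,3)∈J2 [5;2;4]
L+ [6;2;4]
L+ [7;2;4]
P(2,5)∈J1 [7;3;4]
P(0,6)∈J1 [7;4;4]
L+ [8;4;4]
PS(7,4)∈J2 [8;4;5]
L+ [9;4;5]
C(8,2)∈J2 [9;4;6]
PS(8,7)∈J2 [9;4;7]
PS(3,8)∈J2 [9;4;8]
mobility = 24 − 8 − 8 = 8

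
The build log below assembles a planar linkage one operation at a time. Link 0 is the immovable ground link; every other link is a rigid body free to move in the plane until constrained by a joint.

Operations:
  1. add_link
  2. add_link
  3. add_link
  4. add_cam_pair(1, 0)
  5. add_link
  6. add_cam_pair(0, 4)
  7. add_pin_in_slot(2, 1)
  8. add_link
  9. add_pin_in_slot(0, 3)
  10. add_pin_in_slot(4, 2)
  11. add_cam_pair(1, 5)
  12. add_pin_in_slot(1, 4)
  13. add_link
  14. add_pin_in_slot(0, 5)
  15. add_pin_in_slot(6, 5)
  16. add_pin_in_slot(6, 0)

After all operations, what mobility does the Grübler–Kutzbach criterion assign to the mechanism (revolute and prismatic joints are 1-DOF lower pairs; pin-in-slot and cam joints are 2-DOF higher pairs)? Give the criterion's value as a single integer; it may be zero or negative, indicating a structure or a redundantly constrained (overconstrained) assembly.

M = 8

[1;0;0] (link 0 is ground)
L+ [2;0;0]
L+ [3;0;0]
L+ [4;0;0]
C(1,0)∈J2 [4;0;1]
L+ [5;0;1]
C(0,4)∈J2 [5;0;2]
PS(2,1)∈J2 [5;0;3]
L+ [6;0;3]
PS(0,3)∈J2 [6;0;4]
PS(4,2)∈J2 [6;0;5]
C(1,5)∈J2 [6;0;6]
PS(1,4)∈J2 [6;0;7]
L+ [7;0;7]
PS(0,5)∈J2 [7;0;8]
PS(6,5)∈J2 [7;0;9]
PS(6,0)∈J2 [7;0;10]
mobility = 18 − 0 − 10 = 8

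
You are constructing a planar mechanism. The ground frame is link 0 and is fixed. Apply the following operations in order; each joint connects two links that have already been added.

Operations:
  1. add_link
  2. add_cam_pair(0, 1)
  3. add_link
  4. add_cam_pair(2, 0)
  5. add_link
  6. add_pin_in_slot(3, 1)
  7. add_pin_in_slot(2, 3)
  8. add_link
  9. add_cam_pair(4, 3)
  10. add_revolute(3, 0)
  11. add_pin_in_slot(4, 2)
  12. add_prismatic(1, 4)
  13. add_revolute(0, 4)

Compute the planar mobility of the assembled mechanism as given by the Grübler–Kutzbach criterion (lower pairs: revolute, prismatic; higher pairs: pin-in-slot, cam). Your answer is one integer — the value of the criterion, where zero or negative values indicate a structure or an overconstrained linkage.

M = 0

[1;0;0] (link 0 is ground)
L+ [2;0;0]
C(0,1)∈J2 [2;0;1]
L+ [3;0;1]
C(2,0)∈J2 [3;0;2]
L+ [4;0;2]
PS(3,1)∈J2 [4;0;3]
PS(2,3)∈J2 [4;0;4]
L+ [5;0;4]
C(4,3)∈J2 [5;0;5]
R(3,0)∈J1 [5;1;5]
PS(4,2)∈J2 [5;1;6]
P(1,4)∈J1 [5;2;6]
R(0,4)∈J1 [5;3;6]
mobility = 12 − 6 − 6 = 0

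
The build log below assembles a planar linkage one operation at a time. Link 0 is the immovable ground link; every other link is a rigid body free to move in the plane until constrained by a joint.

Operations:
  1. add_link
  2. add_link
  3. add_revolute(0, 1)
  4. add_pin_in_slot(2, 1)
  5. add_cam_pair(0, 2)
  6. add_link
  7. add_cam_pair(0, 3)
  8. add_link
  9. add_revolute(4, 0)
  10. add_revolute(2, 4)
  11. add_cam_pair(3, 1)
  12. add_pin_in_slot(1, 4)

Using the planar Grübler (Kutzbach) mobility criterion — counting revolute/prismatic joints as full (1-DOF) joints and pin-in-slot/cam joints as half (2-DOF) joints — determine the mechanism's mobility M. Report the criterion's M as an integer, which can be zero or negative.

[1;0;0] (link 0 is ground)
L+ [2;0;0]
L+ [3;0;0]
R(0,1)∈J1 [3;1;0]
PS(2,1)∈J2 [3;1;1]
C(0,2)∈J2 [3;1;2]
L+ [4;1;2]
C(0,3)∈J2 [4;1;3]
L+ [5;1;3]
R(4,0)∈J1 [5;2;3]
R(2,4)∈J1 [5;3;3]
C(3,1)∈J2 [5;3;4]
PS(1,4)∈J2 [5;3;5]
mobility = 12 − 6 − 5 = 1

M = 1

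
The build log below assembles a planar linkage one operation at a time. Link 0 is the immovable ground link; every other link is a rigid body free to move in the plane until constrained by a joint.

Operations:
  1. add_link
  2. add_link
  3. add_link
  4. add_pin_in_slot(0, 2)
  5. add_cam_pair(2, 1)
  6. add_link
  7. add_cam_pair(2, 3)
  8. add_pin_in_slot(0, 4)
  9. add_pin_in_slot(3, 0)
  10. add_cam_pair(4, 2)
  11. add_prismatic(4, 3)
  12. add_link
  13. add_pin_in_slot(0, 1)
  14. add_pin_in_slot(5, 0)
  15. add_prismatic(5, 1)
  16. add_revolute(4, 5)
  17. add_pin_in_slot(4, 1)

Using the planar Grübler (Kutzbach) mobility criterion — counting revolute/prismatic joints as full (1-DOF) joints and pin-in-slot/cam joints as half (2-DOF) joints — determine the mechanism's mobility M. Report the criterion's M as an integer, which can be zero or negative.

M = 0

ground; <1,0,0>
#1 <2,0,0>
#2 <3,0,0>
#3 <4,0,0>
PS:0↔2 J2 <4,0,1>
C:2↔1 J2 <4,0,2>
#4 <5,0,2>
C:2↔3 J2 <5,0,3>
PS:0↔4 J2 <5,0,4>
PS:3↔0 J2 <5,0,5>
C:4↔2 J2 <5,0,6>
P:4↔3 J1 <5,1,6>
#5 <6,1,6>
PS:0↔1 J2 <6,1,7>
PS:5↔0 J2 <6,1,8>
P:5↔1 J1 <6,2,8>
R:4↔5 J1 <6,3,8>
PS:4↔1 J2 <6,3,9>
3×5 − 2×3 − 1×9 = 0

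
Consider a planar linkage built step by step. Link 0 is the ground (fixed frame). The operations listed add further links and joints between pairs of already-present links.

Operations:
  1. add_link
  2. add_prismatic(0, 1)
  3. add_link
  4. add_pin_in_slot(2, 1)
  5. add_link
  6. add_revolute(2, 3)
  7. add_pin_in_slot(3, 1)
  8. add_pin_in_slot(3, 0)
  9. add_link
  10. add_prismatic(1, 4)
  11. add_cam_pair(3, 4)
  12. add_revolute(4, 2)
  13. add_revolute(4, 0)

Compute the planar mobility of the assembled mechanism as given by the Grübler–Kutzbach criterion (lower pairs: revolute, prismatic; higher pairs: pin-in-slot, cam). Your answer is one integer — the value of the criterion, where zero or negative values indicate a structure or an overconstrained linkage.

M = -2

[1;0;0] (link 0 is ground)
L+ [2;0;0]
P(0,1)∈J1 [2;1;0]
L+ [3;1;0]
PS(2,1)∈J2 [3;1;1]
L+ [4;1;1]
R(2,3)∈J1 [4;2;1]
PS(3,1)∈J2 [4;2;2]
PS(3,0)∈J2 [4;2;3]
L+ [5;2;3]
P(1,4)∈J1 [5;3;3]
C(3,4)∈J2 [5;3;4]
R(4,2)∈J1 [5;4;4]
R(4,0)∈J1 [5;5;4]
mobility = 12 − 10 − 4 = -2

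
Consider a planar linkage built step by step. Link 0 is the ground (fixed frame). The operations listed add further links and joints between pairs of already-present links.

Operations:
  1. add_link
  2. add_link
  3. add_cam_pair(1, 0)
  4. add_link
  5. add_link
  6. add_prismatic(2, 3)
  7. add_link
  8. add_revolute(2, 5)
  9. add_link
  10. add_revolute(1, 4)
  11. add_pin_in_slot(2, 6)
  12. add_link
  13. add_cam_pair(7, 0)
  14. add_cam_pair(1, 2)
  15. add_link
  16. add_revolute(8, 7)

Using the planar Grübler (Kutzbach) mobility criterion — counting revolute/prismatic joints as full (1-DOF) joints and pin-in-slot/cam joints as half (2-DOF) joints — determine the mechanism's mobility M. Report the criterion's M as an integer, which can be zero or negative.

(L,J1,J2)=(1,0,0); link0 fixed
link1: (2,0,0)
link2: (3,0,0)
C 1-0 [J2]: (3,0,1)
link3: (4,0,1)
link4: (5,0,1)
P 2-3 [J1]: (5,1,1)
link5: (6,1,1)
R 2-5 [J1]: (6,2,1)
link6: (7,2,1)
R 1-4 [J1]: (7,3,1)
PS 2-6 [J2]: (7,3,2)
link7: (8,3,2)
C 7-0 [J2]: (8,3,3)
C 1-2 [J2]: (8,3,4)
link8: (9,3,4)
R 8-7 [J1]: (9,4,4)
Grübler: 3·8 − 2·4 − 4 = 12

M = 12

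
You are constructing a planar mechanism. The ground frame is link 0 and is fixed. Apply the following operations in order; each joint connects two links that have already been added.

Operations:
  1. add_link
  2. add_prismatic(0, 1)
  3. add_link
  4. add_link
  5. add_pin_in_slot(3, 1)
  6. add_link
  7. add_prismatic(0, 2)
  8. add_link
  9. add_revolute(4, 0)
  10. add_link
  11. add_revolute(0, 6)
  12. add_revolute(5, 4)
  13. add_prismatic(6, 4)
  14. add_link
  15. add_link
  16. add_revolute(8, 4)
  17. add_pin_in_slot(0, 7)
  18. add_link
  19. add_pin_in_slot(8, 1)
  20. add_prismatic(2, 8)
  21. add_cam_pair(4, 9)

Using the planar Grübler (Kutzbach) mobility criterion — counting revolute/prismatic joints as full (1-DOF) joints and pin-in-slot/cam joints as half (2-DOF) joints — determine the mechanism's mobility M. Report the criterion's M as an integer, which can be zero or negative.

ground; <1,0,0>
#1 <2,0,0>
P:0↔1 J1 <2,1,0>
#2 <3,1,0>
#3 <4,1,0>
PS:3↔1 J2 <4,1,1>
#4 <5,1,1>
P:0↔2 J1 <5,2,1>
#5 <6,2,1>
R:4↔0 J1 <6,3,1>
#6 <7,3,1>
R:0↔6 J1 <7,4,1>
R:5↔4 J1 <7,5,1>
P:6↔4 J1 <7,6,1>
#7 <8,6,1>
#8 <9,6,1>
R:8↔4 J1 <9,7,1>
PS:0↔7 J2 <9,7,2>
#9 <10,7,2>
PS:8↔1 J2 <10,7,3>
P:2↔8 J1 <10,8,3>
C:4↔9 J2 <10,8,4>
3×9 − 2×8 − 1×4 = 7

M = 7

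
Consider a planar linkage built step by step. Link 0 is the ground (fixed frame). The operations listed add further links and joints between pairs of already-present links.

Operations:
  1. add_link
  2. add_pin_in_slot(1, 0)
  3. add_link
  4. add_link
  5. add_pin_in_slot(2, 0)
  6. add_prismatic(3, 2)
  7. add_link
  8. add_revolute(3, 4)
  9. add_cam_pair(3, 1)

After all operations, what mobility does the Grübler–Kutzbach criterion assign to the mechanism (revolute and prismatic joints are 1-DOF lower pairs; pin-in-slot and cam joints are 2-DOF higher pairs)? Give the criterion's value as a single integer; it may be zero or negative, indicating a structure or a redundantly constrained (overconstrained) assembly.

M = 5

L=1 J1=0 J2=0
add link → L=2 J1=0 J2=0
PS@1,0 dof=2 J2 → L=2 J1=0 J2=1
add link → L=3 J1=0 J2=1
add link → L=4 J1=0 J2=1
PS@2,0 dof=2 J2 → L=4 J1=0 J2=2
P@3,2 dof=1 J1 → L=4 J1=1 J2=2
add link → L=5 J1=1 J2=2
R@3,4 dof=1 J1 → L=5 J1=2 J2=2
C@3,1 dof=2 J2 → L=5 J1=2 J2=3
M=3(L−1)−2J1−J2=3·4−2·2−3=5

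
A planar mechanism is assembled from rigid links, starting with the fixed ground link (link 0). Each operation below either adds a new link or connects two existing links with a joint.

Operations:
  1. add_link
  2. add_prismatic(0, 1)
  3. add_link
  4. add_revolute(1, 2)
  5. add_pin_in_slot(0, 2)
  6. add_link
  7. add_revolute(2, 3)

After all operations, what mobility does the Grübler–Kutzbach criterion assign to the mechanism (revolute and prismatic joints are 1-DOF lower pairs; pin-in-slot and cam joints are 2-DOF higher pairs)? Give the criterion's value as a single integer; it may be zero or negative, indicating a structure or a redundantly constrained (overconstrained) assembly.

M = 2

(L,J1,J2)=(1,0,0); link0 fixed
link1: (2,0,0)
P 0-1 [J1]: (2,1,0)
link2: (3,1,0)
R 1-2 [J1]: (3,2,0)
PS 0-2 [J2]: (3,2,1)
link3: (4,2,1)
R 2-3 [J1]: (4,3,1)
Grübler: 3·3 − 2·3 − 1 = 2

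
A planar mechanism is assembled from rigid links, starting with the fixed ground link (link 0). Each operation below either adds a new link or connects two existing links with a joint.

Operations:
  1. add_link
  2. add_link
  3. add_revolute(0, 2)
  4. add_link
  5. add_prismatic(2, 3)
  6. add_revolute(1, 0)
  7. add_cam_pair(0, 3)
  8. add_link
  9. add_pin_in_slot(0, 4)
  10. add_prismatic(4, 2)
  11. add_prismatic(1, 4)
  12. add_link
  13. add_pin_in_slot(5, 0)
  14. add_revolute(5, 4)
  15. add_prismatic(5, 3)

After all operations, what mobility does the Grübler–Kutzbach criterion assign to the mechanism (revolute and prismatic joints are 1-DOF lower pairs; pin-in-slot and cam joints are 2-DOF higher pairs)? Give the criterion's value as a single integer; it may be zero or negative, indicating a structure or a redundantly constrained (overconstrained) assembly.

M = -2

ground; <1,0,0>
#1 <2,0,0>
#2 <3,0,0>
R:0↔2 J1 <3,1,0>
#3 <4,1,0>
P:2↔3 J1 <4,2,0>
R:1↔0 J1 <4,3,0>
C:0↔3 J2 <4,3,1>
#4 <5,3,1>
PS:0↔4 J2 <5,3,2>
P:4↔2 J1 <5,4,2>
P:1↔4 J1 <5,5,2>
#5 <6,5,2>
PS:5↔0 J2 <6,5,3>
R:5↔4 J1 <6,6,3>
P:5↔3 J1 <6,7,3>
3×5 − 2×7 − 1×3 = -2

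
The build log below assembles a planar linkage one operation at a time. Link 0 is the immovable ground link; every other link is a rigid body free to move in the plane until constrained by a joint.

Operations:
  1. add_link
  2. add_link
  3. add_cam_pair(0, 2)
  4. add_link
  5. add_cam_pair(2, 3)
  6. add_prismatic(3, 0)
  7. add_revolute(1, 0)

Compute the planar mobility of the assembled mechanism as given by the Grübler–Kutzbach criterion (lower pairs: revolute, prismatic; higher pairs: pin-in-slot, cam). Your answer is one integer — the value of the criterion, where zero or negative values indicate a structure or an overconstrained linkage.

M = 3

link 0 = ground. State L|J1|J2 = 1|0|0
+link1  2|0|0
+link2  3|0|0
C(0,2) f=2→J2  3|0|1
+link3  4|0|1
C(2,3) f=2→J2  4|0|2
P(3,0) f=1→J1  4|1|2
R(1,0) f=1→J1  4|2|2
M = 3(4−1)−2·2−2 = 9−4−2 = 3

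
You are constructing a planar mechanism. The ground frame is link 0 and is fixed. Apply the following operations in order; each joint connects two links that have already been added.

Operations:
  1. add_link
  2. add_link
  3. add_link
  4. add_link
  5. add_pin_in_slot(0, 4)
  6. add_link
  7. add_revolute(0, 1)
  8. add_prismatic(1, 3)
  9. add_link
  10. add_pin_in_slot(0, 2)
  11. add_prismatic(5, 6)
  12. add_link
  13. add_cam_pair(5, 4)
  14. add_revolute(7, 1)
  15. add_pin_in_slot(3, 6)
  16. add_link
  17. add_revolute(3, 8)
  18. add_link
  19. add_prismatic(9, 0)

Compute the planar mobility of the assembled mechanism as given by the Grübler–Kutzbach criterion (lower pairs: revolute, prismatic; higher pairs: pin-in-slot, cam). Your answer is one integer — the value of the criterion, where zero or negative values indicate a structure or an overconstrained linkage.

L=1 J1=0 J2=0
add link → L=2 J1=0 J2=0
add link → L=3 J1=0 J2=0
add link → L=4 J1=0 J2=0
add link → L=5 J1=0 J2=0
PS@0,4 dof=2 J2 → L=5 J1=0 J2=1
add link → L=6 J1=0 J2=1
R@0,1 dof=1 J1 → L=6 J1=1 J2=1
P@1,3 dof=1 J1 → L=6 J1=2 J2=1
add link → L=7 J1=2 J2=1
PS@0,2 dof=2 J2 → L=7 J1=2 J2=2
P@5,6 dof=1 J1 → L=7 J1=3 J2=2
add link → L=8 J1=3 J2=2
C@5,4 dof=2 J2 → L=8 J1=3 J2=3
R@7,1 dof=1 J1 → L=8 J1=4 J2=3
PS@3,6 dof=2 J2 → L=8 J1=4 J2=4
add link → L=9 J1=4 J2=4
R@3,8 dof=1 J1 → L=9 J1=5 J2=4
add link → L=10 J1=5 J2=4
P@9,0 dof=1 J1 → L=10 J1=6 J2=4
M=3(L−1)−2J1−J2=3·9−2·6−4=11

M = 11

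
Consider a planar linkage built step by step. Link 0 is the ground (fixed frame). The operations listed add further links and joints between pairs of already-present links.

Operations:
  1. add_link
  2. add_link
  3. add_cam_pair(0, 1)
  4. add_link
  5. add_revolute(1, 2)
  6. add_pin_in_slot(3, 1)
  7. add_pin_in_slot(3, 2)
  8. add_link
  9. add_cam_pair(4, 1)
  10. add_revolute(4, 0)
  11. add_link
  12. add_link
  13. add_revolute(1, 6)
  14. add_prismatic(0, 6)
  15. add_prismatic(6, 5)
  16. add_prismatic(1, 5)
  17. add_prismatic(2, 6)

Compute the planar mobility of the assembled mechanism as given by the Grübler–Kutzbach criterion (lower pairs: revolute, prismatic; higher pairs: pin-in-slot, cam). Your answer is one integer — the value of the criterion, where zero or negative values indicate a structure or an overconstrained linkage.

L=1 J1=0 J2=0
add link → L=2 J1=0 J2=0
add link → L=3 J1=0 J2=0
C@0,1 dof=2 J2 → L=3 J1=0 J2=1
add link → L=4 J1=0 J2=1
R@1,2 dof=1 J1 → L=4 J1=1 J2=1
PS@3,1 dof=2 J2 → L=4 J1=1 J2=2
PS@3,2 dof=2 J2 → L=4 J1=1 J2=3
add link → L=5 J1=1 J2=3
C@4,1 dof=2 J2 → L=5 J1=1 J2=4
R@4,0 dof=1 J1 → L=5 J1=2 J2=4
add link → L=6 J1=2 J2=4
add link → L=7 J1=2 J2=4
R@1,6 dof=1 J1 → L=7 J1=3 J2=4
P@0,6 dof=1 J1 → L=7 J1=4 J2=4
P@6,5 dof=1 J1 → L=7 J1=5 J2=4
P@1,5 dof=1 J1 → L=7 J1=6 J2=4
P@2,6 dof=1 J1 → L=7 J1=7 J2=4
M=3(L−1)−2J1−J2=3·6−2·7−4=0

M = 0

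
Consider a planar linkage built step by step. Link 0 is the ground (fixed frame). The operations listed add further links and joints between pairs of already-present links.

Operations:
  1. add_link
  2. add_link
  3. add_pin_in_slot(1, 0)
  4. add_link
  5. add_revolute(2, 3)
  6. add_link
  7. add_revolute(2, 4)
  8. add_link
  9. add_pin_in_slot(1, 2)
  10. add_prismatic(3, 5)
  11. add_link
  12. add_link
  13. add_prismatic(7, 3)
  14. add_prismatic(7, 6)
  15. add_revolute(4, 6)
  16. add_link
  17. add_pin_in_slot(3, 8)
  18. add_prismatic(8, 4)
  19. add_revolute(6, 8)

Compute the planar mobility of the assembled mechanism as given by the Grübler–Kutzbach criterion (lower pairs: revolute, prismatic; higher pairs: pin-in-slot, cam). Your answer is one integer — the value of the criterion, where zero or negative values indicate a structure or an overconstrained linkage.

(L,J1,J2)=(1,0,0); link0 fixed
link1: (2,0,0)
link2: (3,0,0)
PS 1-0 [J2]: (3,0,1)
link3: (4,0,1)
R 2-3 [J1]: (4,1,1)
link4: (5,1,1)
R 2-4 [J1]: (5,2,1)
link5: (6,2,1)
PS 1-2 [J2]: (6,2,2)
P 3-5 [J1]: (6,3,2)
link6: (7,3,2)
link7: (8,3,2)
P 7-3 [J1]: (8,4,2)
P 7-6 [J1]: (8,5,2)
R 4-6 [J1]: (8,6,2)
link8: (9,6,2)
PS 3-8 [J2]: (9,6,3)
P 8-4 [J1]: (9,7,3)
R 6-8 [J1]: (9,8,3)
Grübler: 3·8 − 2·8 − 3 = 5

M = 5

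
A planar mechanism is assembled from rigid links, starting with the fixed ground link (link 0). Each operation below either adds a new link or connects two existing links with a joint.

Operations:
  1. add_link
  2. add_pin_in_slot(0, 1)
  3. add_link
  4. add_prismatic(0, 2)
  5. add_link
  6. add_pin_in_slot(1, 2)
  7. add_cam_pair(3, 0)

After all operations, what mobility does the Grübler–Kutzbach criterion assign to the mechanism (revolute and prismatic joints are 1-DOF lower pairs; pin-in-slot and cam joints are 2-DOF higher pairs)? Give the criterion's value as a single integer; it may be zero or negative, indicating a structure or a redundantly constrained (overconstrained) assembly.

M = 4

[1;0;0] (link 0 is ground)
L+ [2;0;0]
PS(0,1)∈J2 [2;0;1]
L+ [3;0;1]
P(0,2)∈J1 [3;1;1]
L+ [4;1;1]
PS(1,2)∈J2 [4;1;2]
C(3,0)∈J2 [4;1;3]
mobility = 9 − 2 − 3 = 4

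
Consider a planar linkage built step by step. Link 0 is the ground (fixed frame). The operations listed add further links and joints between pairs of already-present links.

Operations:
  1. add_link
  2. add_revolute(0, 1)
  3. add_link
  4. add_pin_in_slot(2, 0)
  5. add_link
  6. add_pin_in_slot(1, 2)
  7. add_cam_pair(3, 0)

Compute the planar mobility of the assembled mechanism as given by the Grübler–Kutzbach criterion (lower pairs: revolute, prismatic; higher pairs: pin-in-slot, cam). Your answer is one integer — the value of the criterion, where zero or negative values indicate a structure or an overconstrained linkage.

M = 4

(L,J1,J2)=(1,0,0); link0 fixed
link1: (2,0,0)
R 0-1 [J1]: (2,1,0)
link2: (3,1,0)
PS 2-0 [J2]: (3,1,1)
link3: (4,1,1)
PS 1-2 [J2]: (4,1,2)
C 3-0 [J2]: (4,1,3)
Grübler: 3·3 − 2·1 − 3 = 4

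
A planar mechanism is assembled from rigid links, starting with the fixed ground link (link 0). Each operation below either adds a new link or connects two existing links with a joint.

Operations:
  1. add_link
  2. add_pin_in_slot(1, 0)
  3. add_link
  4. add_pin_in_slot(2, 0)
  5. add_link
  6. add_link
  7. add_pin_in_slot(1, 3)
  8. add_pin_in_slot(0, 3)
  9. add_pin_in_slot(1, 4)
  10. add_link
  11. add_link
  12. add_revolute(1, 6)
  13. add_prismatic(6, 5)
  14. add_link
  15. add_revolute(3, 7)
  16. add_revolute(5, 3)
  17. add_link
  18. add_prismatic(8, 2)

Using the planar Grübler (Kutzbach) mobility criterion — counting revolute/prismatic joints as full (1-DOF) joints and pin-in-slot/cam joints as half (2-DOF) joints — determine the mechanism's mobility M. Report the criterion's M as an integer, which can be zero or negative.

[1;0;0] (link 0 is ground)
L+ [2;0;0]
PS(1,0)∈J2 [2;0;1]
L+ [3;0;1]
PS(2,0)∈J2 [3;0;2]
L+ [4;0;2]
L+ [5;0;2]
PS(1,3)∈J2 [5;0;3]
PS(0,3)∈J2 [5;0;4]
PS(1,4)∈J2 [5;0;5]
L+ [6;0;5]
L+ [7;0;5]
R(1,6)∈J1 [7;1;5]
P(6,5)∈J1 [7;2;5]
L+ [8;2;5]
R(3,7)∈J1 [8;3;5]
R(5,3)∈J1 [8;4;5]
L+ [9;4;5]
P(8,2)∈J1 [9;5;5]
mobility = 24 − 10 − 5 = 9

M = 9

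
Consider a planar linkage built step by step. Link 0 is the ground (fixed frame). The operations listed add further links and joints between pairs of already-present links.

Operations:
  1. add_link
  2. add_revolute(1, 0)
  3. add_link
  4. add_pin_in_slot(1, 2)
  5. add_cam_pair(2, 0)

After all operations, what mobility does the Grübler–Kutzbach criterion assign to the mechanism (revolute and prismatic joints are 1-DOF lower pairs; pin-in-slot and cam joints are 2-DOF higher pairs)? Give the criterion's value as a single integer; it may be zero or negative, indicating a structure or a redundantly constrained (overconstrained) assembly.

M = 2

link 0 = ground. State L|J1|J2 = 1|0|0
+link1  2|0|0
R(1,0) f=1→J1  2|1|0
+link2  3|1|0
PS(1,2) f=2→J2  3|1|1
C(2,0) f=2→J2  3|1|2
M = 3(3−1)−2·1−2 = 6−2−2 = 2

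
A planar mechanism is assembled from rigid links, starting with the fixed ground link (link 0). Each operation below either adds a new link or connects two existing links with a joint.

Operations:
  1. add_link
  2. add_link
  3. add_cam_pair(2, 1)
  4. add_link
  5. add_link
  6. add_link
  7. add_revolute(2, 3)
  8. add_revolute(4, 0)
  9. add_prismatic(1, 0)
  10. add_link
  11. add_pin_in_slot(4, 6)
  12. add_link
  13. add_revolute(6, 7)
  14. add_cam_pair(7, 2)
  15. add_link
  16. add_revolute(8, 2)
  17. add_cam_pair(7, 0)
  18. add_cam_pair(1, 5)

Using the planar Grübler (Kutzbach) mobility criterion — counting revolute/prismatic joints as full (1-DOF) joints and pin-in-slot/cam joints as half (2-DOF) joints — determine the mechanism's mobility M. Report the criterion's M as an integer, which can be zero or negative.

M = 9

L=1 J1=0 J2=0
add link → L=2 J1=0 J2=0
add link → L=3 J1=0 J2=0
C@2,1 dof=2 J2 → L=3 J1=0 J2=1
add link → L=4 J1=0 J2=1
add link → L=5 J1=0 J2=1
add link → L=6 J1=0 J2=1
R@2,3 dof=1 J1 → L=6 J1=1 J2=1
R@4,0 dof=1 J1 → L=6 J1=2 J2=1
P@1,0 dof=1 J1 → L=6 J1=3 J2=1
add link → L=7 J1=3 J2=1
PS@4,6 dof=2 J2 → L=7 J1=3 J2=2
add link → L=8 J1=3 J2=2
R@6,7 dof=1 J1 → L=8 J1=4 J2=2
C@7,2 dof=2 J2 → L=8 J1=4 J2=3
add link → L=9 J1=4 J2=3
R@8,2 dof=1 J1 → L=9 J1=5 J2=3
C@7,0 dof=2 J2 → L=9 J1=5 J2=4
C@1,5 dof=2 J2 → L=9 J1=5 J2=5
M=3(L−1)−2J1−J2=3·8−2·5−5=9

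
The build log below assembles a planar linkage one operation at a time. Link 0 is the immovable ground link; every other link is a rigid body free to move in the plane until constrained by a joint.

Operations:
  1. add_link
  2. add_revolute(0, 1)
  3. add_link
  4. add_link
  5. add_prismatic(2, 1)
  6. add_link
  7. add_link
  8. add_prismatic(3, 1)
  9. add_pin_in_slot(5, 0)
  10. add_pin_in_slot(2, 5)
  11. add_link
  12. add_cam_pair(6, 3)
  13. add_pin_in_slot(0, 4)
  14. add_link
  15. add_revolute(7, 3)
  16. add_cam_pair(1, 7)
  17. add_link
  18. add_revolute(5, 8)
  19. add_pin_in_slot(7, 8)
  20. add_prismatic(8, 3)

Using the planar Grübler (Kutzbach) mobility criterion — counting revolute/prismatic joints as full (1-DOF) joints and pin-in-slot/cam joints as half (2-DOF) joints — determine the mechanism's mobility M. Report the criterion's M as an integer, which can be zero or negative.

M = 6

[1;0;0] (link 0 is ground)
L+ [2;0;0]
R(0,1)∈J1 [2;1;0]
L+ [3;1;0]
L+ [4;1;0]
P(2,1)∈J1 [4;2;0]
L+ [5;2;0]
L+ [6;2;0]
P(3,1)∈J1 [6;3;0]
PS(5,0)∈J2 [6;3;1]
PS(2,5)∈J2 [6;3;2]
L+ [7;3;2]
C(6,3)∈J2 [7;3;3]
PS(0,4)∈J2 [7;3;4]
L+ [8;3;4]
R(7,3)∈J1 [8;4;4]
C(1,7)∈J2 [8;4;5]
L+ [9;4;5]
R(5,8)∈J1 [9;5;5]
PS(7,8)∈J2 [9;5;6]
P(8,3)∈J1 [9;6;6]
mobility = 24 − 12 − 6 = 6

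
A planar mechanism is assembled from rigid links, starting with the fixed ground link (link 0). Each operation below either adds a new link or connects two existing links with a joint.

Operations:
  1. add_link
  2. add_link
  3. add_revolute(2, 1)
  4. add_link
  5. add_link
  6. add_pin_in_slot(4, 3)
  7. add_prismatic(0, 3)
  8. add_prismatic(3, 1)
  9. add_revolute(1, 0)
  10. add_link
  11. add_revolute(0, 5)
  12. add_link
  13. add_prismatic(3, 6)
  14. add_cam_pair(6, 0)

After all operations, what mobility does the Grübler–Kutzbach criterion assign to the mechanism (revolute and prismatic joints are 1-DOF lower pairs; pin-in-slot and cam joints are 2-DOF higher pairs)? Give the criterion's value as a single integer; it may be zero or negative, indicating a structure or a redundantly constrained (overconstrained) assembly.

M = 4

(L,J1,J2)=(1,0,0); link0 fixed
link1: (2,0,0)
link2: (3,0,0)
R 2-1 [J1]: (3,1,0)
link3: (4,1,0)
link4: (5,1,0)
PS 4-3 [J2]: (5,1,1)
P 0-3 [J1]: (5,2,1)
P 3-1 [J1]: (5,3,1)
R 1-0 [J1]: (5,4,1)
link5: (6,4,1)
R 0-5 [J1]: (6,5,1)
link6: (7,5,1)
P 3-6 [J1]: (7,6,1)
C 6-0 [J2]: (7,6,2)
Grübler: 3·6 − 2·6 − 2 = 4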